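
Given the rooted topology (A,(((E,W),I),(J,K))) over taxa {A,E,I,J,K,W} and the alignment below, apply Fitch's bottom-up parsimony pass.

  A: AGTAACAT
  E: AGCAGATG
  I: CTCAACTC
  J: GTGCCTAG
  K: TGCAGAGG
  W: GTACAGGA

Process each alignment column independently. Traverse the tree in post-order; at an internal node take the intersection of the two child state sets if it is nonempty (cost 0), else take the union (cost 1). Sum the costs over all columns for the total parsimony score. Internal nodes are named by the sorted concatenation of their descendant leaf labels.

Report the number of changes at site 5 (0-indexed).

EW@0: {A} ∪ {G} = {A,G} (union, +1)
EIW@0: {A,G} ∪ {C} = {A,C,G} (union, +1)
JK@0: {G} ∪ {T} = {G,T} (union, +1)
EIJKW@0: {A,C,G} ∩ {G,T} = {G} (intersection, +0)
AEIJKW@0: {A} ∪ {G} = {A,G} (union, +1)
EW@1: {G} ∪ {T} = {G,T} (union, +1)
EIW@1: {G,T} ∩ {T} = {T} (intersection, +0)
JK@1: {T} ∪ {G} = {G,T} (union, +1)
EIJKW@1: {T} ∩ {G,T} = {T} (intersection, +0)
AEIJKW@1: {G} ∪ {T} = {G,T} (union, +1)
EW@2: {C} ∪ {A} = {A,C} (union, +1)
EIW@2: {A,C} ∩ {C} = {C} (intersection, +0)
JK@2: {G} ∪ {C} = {C,G} (union, +1)
EIJKW@2: {C} ∩ {C,G} = {C} (intersection, +0)
AEIJKW@2: {T} ∪ {C} = {C,T} (union, +1)
EW@3: {A} ∪ {C} = {A,C} (union, +1)
EIW@3: {A,C} ∩ {A} = {A} (intersection, +0)
JK@3: {C} ∪ {A} = {A,C} (union, +1)
EIJKW@3: {A} ∩ {A,C} = {A} (intersection, +0)
AEIJKW@3: {A} ∩ {A} = {A} (intersection, +0)
EW@4: {G} ∪ {A} = {A,G} (union, +1)
EIW@4: {A,G} ∩ {A} = {A} (intersection, +0)
JK@4: {C} ∪ {G} = {C,G} (union, +1)
EIJKW@4: {A} ∪ {C,G} = {A,C,G} (union, +1)
AEIJKW@4: {A} ∩ {A,C,G} = {A} (intersection, +0)
EW@5: {A} ∪ {G} = {A,G} (union, +1)
EIW@5: {A,G} ∪ {C} = {A,C,G} (union, +1)
JK@5: {T} ∪ {A} = {A,T} (union, +1)
EIJKW@5: {A,C,G} ∩ {A,T} = {A} (intersection, +0)
AEIJKW@5: {C} ∪ {A} = {A,C} (union, +1)
EW@6: {T} ∪ {G} = {G,T} (union, +1)
EIW@6: {G,T} ∩ {T} = {T} (intersection, +0)
JK@6: {A} ∪ {G} = {A,G} (union, +1)
EIJKW@6: {T} ∪ {A,G} = {A,G,T} (union, +1)
AEIJKW@6: {A} ∩ {A,G,T} = {A} (intersection, +0)
EW@7: {G} ∪ {A} = {A,G} (union, +1)
EIW@7: {A,G} ∪ {C} = {A,C,G} (union, +1)
JK@7: {G} ∩ {G} = {G} (intersection, +0)
EIJKW@7: {A,C,G} ∩ {G} = {G} (intersection, +0)
AEIJKW@7: {T} ∪ {G} = {G,T} (union, +1)
per-site changes: [4, 3, 3, 2, 3, 4, 3, 3]; total = 25

4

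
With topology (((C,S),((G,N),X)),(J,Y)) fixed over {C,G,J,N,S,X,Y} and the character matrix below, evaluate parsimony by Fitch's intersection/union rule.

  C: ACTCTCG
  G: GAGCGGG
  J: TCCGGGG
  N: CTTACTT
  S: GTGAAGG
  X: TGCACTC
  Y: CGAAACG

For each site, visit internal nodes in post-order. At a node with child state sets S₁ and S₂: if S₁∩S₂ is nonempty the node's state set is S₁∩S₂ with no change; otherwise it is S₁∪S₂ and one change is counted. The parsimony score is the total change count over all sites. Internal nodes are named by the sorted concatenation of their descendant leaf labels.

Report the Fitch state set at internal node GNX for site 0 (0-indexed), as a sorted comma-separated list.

[col 0] CS: children C:{A}, S:{G} ∪→ {A,G}; cost 1
[col 0] GN: children G:{G}, N:{C} ∪→ {C,G}; cost 1
[col 0] GNX: children GN:{C,G}, X:{T} ∪→ {C,G,T}; cost 1
[col 0] CGNSX: children CS:{A,G}, GNX:{C,G,T} ∩→ {G}; cost 0
[col 0] JY: children J:{T}, Y:{C} ∪→ {C,T}; cost 1
[col 0] CGJNSXY: children CGNSX:{G}, JY:{C,T} ∪→ {C,G,T}; cost 1
[col 1] CS: children C:{C}, S:{T} ∪→ {C,T}; cost 1
[col 1] GN: children G:{A}, N:{T} ∪→ {A,T}; cost 1
[col 1] GNX: children GN:{A,T}, X:{G} ∪→ {A,G,T}; cost 1
[col 1] CGNSX: children CS:{C,T}, GNX:{A,G,T} ∩→ {T}; cost 0
[col 1] JY: children J:{C}, Y:{G} ∪→ {C,G}; cost 1
[col 1] CGJNSXY: children CGNSX:{T}, JY:{C,G} ∪→ {C,G,T}; cost 1
[col 2] CS: children C:{T}, S:{G} ∪→ {G,T}; cost 1
[col 2] GN: children G:{G}, N:{T} ∪→ {G,T}; cost 1
[col 2] GNX: children GN:{G,T}, X:{C} ∪→ {C,G,T}; cost 1
[col 2] CGNSX: children CS:{G,T}, GNX:{C,G,T} ∩→ {G,T}; cost 0
[col 2] JY: children J:{C}, Y:{A} ∪→ {A,C}; cost 1
[col 2] CGJNSXY: children CGNSX:{G,T}, JY:{A,C} ∪→ {A,C,G,T}; cost 1
[col 3] CS: children C:{C}, S:{A} ∪→ {A,C}; cost 1
[col 3] GN: children G:{C}, N:{A} ∪→ {A,C}; cost 1
[col 3] GNX: children GN:{A,C}, X:{A} ∩→ {A}; cost 0
[col 3] CGNSX: children CS:{A,C}, GNX:{A} ∩→ {A}; cost 0
[col 3] JY: children J:{G}, Y:{A} ∪→ {A,G}; cost 1
[col 3] CGJNSXY: children CGNSX:{A}, JY:{A,G} ∩→ {A}; cost 0
[col 4] CS: children C:{T}, S:{A} ∪→ {A,T}; cost 1
[col 4] GN: children G:{G}, N:{C} ∪→ {C,G}; cost 1
[col 4] GNX: children GN:{C,G}, X:{C} ∩→ {C}; cost 0
[col 4] CGNSX: children CS:{A,T}, GNX:{C} ∪→ {A,C,T}; cost 1
[col 4] JY: children J:{G}, Y:{A} ∪→ {A,G}; cost 1
[col 4] CGJNSXY: children CGNSX:{A,C,T}, JY:{A,G} ∩→ {A}; cost 0
[col 5] CS: children C:{C}, S:{G} ∪→ {C,G}; cost 1
[col 5] GN: children G:{G}, N:{T} ∪→ {G,T}; cost 1
[col 5] GNX: children GN:{G,T}, X:{T} ∩→ {T}; cost 0
[col 5] CGNSX: children CS:{C,G}, GNX:{T} ∪→ {C,G,T}; cost 1
[col 5] JY: children J:{G}, Y:{C} ∪→ {C,G}; cost 1
[col 5] CGJNSXY: children CGNSX:{C,G,T}, JY:{C,G} ∩→ {C,G}; cost 0
[col 6] CS: children C:{G}, S:{G} ∩→ {G}; cost 0
[col 6] GN: children G:{G}, N:{T} ∪→ {G,T}; cost 1
[col 6] GNX: children GN:{G,T}, X:{C} ∪→ {C,G,T}; cost 1
[col 6] CGNSX: children CS:{G}, GNX:{C,G,T} ∩→ {G}; cost 0
[col 6] JY: children J:{G}, Y:{G} ∩→ {G}; cost 0
[col 6] CGJNSXY: children CGNSX:{G}, JY:{G} ∩→ {G}; cost 0
per-site changes: [5, 5, 5, 3, 4, 4, 2]; total = 28

C,G,T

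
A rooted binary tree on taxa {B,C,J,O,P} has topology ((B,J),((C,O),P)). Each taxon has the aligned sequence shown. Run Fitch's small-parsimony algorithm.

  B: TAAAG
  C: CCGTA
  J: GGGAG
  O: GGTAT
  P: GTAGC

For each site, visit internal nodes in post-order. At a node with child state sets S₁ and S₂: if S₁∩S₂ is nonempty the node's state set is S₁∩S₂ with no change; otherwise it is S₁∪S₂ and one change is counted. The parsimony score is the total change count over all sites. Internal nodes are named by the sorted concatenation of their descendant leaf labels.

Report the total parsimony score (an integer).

13

site 0, node BJ: B={T} ∪ J={G} → {G,T} (+1)
site 0, node CO: C={C} ∪ O={G} → {C,G} (+1)
site 0, node COP: CO={C,G} ∩ P={G} → {G} (+0)
site 0, node BCJOP: BJ={G,T} ∩ COP={G} → {G} (+0)
site 1, node BJ: B={A} ∪ J={G} → {A,G} (+1)
site 1, node CO: C={C} ∪ O={G} → {C,G} (+1)
site 1, node COP: CO={C,G} ∪ P={T} → {C,G,T} (+1)
site 1, node BCJOP: BJ={A,G} ∩ COP={C,G,T} → {G} (+0)
site 2, node BJ: B={A} ∪ J={G} → {A,G} (+1)
site 2, node CO: C={G} ∪ O={T} → {G,T} (+1)
site 2, node COP: CO={G,T} ∪ P={A} → {A,G,T} (+1)
site 2, node BCJOP: BJ={A,G} ∩ COP={A,G,T} → {A,G} (+0)
site 3, node BJ: B={A} ∩ J={A} → {A} (+0)
site 3, node CO: C={T} ∪ O={A} → {A,T} (+1)
site 3, node COP: CO={A,T} ∪ P={G} → {A,G,T} (+1)
site 3, node BCJOP: BJ={A} ∩ COP={A,G,T} → {A} (+0)
site 4, node BJ: B={G} ∩ J={G} → {G} (+0)
site 4, node CO: C={A} ∪ O={T} → {A,T} (+1)
site 4, node COP: CO={A,T} ∪ P={C} → {A,C,T} (+1)
site 4, node BCJOP: BJ={G} ∪ COP={A,C,T} → {A,C,G,T} (+1)
per-site changes: [2, 3, 3, 2, 3]; total = 13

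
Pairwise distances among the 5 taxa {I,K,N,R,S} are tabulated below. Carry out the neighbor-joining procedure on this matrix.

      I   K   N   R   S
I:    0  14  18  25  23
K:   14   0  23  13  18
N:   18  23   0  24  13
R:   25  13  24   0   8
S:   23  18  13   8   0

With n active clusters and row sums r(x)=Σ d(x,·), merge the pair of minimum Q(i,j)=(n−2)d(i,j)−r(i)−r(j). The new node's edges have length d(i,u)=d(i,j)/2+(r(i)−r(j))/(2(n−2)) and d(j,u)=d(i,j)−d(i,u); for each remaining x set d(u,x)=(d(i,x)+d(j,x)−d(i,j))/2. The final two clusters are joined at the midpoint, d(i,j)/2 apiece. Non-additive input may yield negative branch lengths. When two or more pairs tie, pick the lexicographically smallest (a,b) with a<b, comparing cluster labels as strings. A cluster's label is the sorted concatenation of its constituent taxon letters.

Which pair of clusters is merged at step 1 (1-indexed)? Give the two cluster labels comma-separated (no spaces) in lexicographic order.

R,S

iteration 1: select R,S (d=8, Q=-108); attach at lengths (16/3, 8/3); label the merged cluster RS
  updated: d(I,RS)=20, d(K,RS)=23/2, d(N,RS)=29/2
iteration 2: select I,K (d=14, Q=-145/2); attach at lengths (63/8, 49/8); label the merged cluster IK
  updated: d(IK,N)=27/2, d(IK,RS)=35/4
iteration 3: select IK,N (d=27/2, Q=-147/4); attach at lengths (31/8, 77/8); label the merged cluster IKN
  updated: d(IKN,RS)=39/8
iteration 4: select IKN,RS (d=39/8); attach at lengths (39/16, 39/16); label the merged cluster IKNRS
final tree: (((I:63/8,K:49/8):31/8,N:77/8):39/16,(R:16/3,S:8/3):39/16)
total length: 323/8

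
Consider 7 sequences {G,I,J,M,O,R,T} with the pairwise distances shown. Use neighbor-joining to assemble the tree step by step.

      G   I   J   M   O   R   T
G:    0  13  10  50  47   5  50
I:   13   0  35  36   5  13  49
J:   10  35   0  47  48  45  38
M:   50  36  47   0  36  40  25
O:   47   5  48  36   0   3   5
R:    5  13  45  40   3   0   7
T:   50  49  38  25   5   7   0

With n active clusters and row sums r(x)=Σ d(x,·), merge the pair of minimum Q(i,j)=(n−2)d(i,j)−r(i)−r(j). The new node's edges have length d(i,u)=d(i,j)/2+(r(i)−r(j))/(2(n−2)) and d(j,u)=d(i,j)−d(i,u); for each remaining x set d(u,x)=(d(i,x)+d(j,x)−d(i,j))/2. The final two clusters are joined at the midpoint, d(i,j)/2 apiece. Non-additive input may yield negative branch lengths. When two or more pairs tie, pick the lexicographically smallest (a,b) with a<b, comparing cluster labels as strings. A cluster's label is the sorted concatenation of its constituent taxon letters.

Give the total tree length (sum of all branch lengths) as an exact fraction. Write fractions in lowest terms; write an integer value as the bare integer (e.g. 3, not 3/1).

2353/32

1. join G+J (d=10, Q=-348) ⇒ GJ; edges |G|=1/5, |J|=49/5
  updated: d(GJ,I)=19, d(GJ,M)=87/2, d(GJ,O)=85/2, d(GJ,R)=20, d(GJ,T)=39
2. join GJ+I (d=19, Q=-210) ⇒ GIJ; edges |GJ|=59/4, |I|=17/4
  updated: d(GIJ,M)=121/4, d(GIJ,O)=57/4, d(GIJ,R)=7, d(GIJ,T)=69/2
3. join M+T (d=25, Q=-511/4) ⇒ MT; edges |M|=539/24, |T|=61/24
  updated: d(GIJ,MT)=159/8, d(MT,O)=8, d(MT,R)=11
4. join GIJ+R (d=7, Q=-385/8) ⇒ GIJR; edges |GIJ|=273/32, |R|=-49/32
  updated: d(GIJR,MT)=191/16, d(GIJR,O)=41/8
5. join GIJR+MT (d=191/16, Q=-401/16) ⇒ GIJMRT; edges |GIJR|=145/32, |MT|=237/32
  updated: d(GIJMRT,O)=19/32
6. join GIJMRT+O (d=19/32) ⇒ GIJMORT; edges |GIJMRT|=19/64, |O|=19/64
final tree: (((((G:1/5,J:49/5):59/4,I:17/4):273/32,R:-49/32):145/32,(M:539/24,T:61/24):237/32):19/64,O:19/64)
total length: 2353/32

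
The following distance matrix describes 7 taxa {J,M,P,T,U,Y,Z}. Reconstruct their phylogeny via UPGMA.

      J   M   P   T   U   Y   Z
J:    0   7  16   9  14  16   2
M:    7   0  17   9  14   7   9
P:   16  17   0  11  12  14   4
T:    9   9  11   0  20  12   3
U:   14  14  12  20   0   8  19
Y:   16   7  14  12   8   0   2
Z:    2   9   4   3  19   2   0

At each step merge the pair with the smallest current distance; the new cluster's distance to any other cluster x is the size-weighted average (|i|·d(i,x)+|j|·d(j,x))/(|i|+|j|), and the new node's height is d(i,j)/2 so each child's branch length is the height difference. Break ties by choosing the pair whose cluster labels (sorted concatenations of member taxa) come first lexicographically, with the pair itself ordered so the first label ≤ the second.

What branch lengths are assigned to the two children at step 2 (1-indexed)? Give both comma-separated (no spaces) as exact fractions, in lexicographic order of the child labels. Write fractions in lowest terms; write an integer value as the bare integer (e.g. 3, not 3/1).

2,3

step 1: merge (J,Z) at d=2; branch lengths J→1, Z→1; new cluster JZ
  updated: d(JZ,M)=8, d(JZ,P)=10, d(JZ,T)=6, d(JZ,U)=33/2, d(JZ,Y)=9
step 2: merge (JZ,T) at d=6; branch lengths JZ→2, T→3; new cluster JTZ
  updated: d(JTZ,M)=25/3, d(JTZ,P)=31/3, d(JTZ,U)=53/3, d(JTZ,Y)=10
step 3: merge (M,Y) at d=7; branch lengths M→7/2, Y→7/2; new cluster MY
  updated: d(JTZ,MY)=55/6, d(MY,P)=31/2, d(MY,U)=11
step 4: merge (JTZ,MY) at d=55/6; branch lengths JTZ→19/12, MY→13/12; new cluster JMTYZ
  updated: d(JMTYZ,P)=62/5, d(JMTYZ,U)=15
step 5: merge (P,U) at d=12; branch lengths P→6, U→6; new cluster PU
  updated: d(JMTYZ,PU)=137/10
step 6: merge (JMTYZ,PU) at d=137/10; branch lengths JMTYZ→34/15, PU→17/20; new cluster JMPTUYZ
final tree: ((((J:1,Z:1):2,T:3):19/12,(M:7/2,Y:7/2):13/12):34/15,(P:6,U:6):17/20)
total length: 1907/60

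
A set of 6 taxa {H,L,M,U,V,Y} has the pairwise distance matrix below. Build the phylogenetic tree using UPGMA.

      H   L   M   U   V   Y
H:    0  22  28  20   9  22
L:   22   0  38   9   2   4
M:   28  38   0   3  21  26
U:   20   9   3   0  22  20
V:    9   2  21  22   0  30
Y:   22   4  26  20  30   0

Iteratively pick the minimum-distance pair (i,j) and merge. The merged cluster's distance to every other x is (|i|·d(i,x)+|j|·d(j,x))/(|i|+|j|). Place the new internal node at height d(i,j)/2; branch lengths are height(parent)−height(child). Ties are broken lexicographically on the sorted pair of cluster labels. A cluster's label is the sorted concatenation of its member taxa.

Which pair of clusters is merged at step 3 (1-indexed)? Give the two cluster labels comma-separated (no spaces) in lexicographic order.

H,LV

1. join L+V (d=2) ⇒ LV; edges |L|=1, |V|=1
  updated: d(H,LV)=31/2, d(LV,M)=59/2, d(LV,U)=31/2, d(LV,Y)=17
2. join M+U (d=3) ⇒ MU; edges |M|=3/2, |U|=3/2
  updated: d(H,MU)=24, d(LV,MU)=45/2, d(MU,Y)=23
3. join H+LV (d=31/2) ⇒ HLV; edges |H|=31/4, |LV|=27/4
  updated: d(HLV,MU)=23, d(HLV,Y)=56/3
4. join HLV+Y (d=56/3) ⇒ HLVY; edges |HLV|=19/12, |Y|=28/3
  updated: d(HLVY,MU)=23
5. join HLVY+MU (d=23) ⇒ HLMUVY; edges |HLVY|=13/6, |MU|=10
final tree: (((H:31/4,(L:1,V:1):27/4):19/12,Y:28/3):13/6,(M:3/2,U:3/2):10)
total length: 511/12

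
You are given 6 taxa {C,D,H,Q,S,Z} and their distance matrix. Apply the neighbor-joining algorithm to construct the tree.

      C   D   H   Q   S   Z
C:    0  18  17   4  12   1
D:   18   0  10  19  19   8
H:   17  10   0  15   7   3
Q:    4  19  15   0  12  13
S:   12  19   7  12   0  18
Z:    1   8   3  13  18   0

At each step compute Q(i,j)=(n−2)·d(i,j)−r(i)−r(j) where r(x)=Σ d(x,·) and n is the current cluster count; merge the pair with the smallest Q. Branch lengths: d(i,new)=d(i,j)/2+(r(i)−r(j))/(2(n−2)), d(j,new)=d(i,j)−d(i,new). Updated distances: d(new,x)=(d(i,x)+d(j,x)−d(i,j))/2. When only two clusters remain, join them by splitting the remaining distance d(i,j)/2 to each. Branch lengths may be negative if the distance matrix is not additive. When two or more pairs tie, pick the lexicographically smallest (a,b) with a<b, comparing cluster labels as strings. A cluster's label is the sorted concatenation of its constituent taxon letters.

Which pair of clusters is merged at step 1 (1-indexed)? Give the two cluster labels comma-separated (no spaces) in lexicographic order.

1. join C+Q (d=4, Q=-99) ⇒ CQ; edges |C|=5/8, |Q|=27/8
  updated: d(CQ,D)=33/2, d(CQ,H)=14, d(CQ,S)=10, d(CQ,Z)=5
2. join CQ+S (d=10, Q=-139/2) ⇒ CQS; edges |CQ|=43/12, |S|=77/12
  updated: d(CQS,D)=51/4, d(CQS,H)=11/2, d(CQS,Z)=13/2
3. join CQS+H (d=11/2, Q=-129/4) ⇒ CHQS; edges |CQS|=69/16, |H|=19/16
  updated: d(CHQS,D)=69/8, d(CHQS,Z)=2
4. join CHQS+D (d=69/8, Q=-149/8) ⇒ CDHQS; edges |CHQS|=21/16, |D|=117/16
  updated: d(CDHQS,Z)=11/16
5. join CDHQS+Z (d=11/16) ⇒ CDHQSZ; edges |CDHQS|=11/32, |Z|=11/32
final tree: (((((C:5/8,Q:27/8):43/12,S:77/12):69/16,H:19/16):21/16,D:117/16):11/32,Z:11/32)
total length: 461/16

C,Q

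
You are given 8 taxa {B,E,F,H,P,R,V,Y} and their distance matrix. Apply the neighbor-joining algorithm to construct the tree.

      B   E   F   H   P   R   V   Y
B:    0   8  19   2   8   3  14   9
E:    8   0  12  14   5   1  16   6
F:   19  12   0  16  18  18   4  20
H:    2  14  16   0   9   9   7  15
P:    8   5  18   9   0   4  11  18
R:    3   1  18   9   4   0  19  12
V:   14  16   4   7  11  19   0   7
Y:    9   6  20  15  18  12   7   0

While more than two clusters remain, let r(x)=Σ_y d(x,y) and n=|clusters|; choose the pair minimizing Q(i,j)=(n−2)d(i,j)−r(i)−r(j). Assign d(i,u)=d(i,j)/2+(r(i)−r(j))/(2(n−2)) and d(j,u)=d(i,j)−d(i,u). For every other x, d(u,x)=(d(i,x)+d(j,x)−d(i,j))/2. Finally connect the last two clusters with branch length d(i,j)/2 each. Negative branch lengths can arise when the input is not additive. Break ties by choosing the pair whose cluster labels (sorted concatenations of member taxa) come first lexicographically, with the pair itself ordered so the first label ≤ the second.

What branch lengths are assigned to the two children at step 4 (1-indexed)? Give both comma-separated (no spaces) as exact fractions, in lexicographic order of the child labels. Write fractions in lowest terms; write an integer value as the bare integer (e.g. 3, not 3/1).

17/6,29/12

1. join F+V (d=4, Q=-161) ⇒ FV; edges |F|=53/12, |V|=-5/12
  updated: d(B,FV)=29/2, d(E,FV)=12, d(FV,H)=19/2, d(FV,P)=25/2, d(FV,R)=33/2, d(FV,Y)=23/2
2. join B+H (d=2, Q=-93) ⇒ BH; edges |B|=-2/5, |H|=12/5
  updated: d(BH,E)=10, d(BH,FV)=11, d(BH,P)=15/2, d(BH,R)=5, d(BH,Y)=11
3. join FV+Y (d=23/2, Q=-76) ⇒ FVY; edges |FV|=51/8, |Y|=41/8
  updated: d(BH,FVY)=21/4, d(E,FVY)=13/4, d(FVY,P)=19/2, d(FVY,R)=17/2
4. join BH+FVY (d=21/4, Q=-77/2) ⇒ BFHVY; edges |BH|=17/6, |FVY|=29/12
  updated: d(BFHVY,E)=4, d(BFHVY,P)=47/8, d(BFHVY,R)=33/8
5. join BFHVY+P (d=47/8, Q=-137/8) ⇒ BFHPVY; edges |BFHVY|=87/32, |P|=101/32
  updated: d(BFHPVY,E)=25/16, d(BFHPVY,R)=9/8
6. join BFHPVY+E (d=25/16, Q=-59/16) ⇒ BEFHPVY; edges |BFHPVY|=27/32, |E|=23/32
  updated: d(BEFHPVY,R)=9/32
7. join BEFHPVY+R (d=9/32) ⇒ BEFHPRVY; edges |BEFHPVY|=9/64, |R|=9/64
final tree: (((((B:-2/5,H:12/5):17/6,((F:53/12,V:-5/12):51/8,Y:41/8):29/12):87/32,P:101/32):27/32,E:23/32):9/64,R:9/64)
total length: 975/32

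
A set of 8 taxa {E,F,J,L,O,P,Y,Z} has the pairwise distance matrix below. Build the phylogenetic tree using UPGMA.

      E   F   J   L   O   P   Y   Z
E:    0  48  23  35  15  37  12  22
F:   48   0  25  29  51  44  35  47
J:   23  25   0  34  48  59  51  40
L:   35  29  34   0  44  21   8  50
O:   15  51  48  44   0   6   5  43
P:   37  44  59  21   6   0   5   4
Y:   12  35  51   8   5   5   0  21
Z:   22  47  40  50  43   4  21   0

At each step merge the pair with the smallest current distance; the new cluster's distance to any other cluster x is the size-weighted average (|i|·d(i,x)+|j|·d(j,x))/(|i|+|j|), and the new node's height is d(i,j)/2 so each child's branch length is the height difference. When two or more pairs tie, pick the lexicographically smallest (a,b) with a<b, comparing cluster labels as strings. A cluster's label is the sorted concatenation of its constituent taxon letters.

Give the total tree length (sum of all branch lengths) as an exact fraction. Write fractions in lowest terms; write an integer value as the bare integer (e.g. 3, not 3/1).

iteration 1: select P,Z (d=4); attach at lengths (2, 2); label the merged cluster PZ
  updated: d(E,PZ)=59/2, d(F,PZ)=91/2, d(J,PZ)=99/2, d(L,PZ)=71/2, d(O,PZ)=49/2, d(PZ,Y)=13
iteration 2: select O,Y (d=5); attach at lengths (5/2, 5/2); label the merged cluster OY
  updated: d(E,OY)=27/2, d(F,OY)=43, d(J,OY)=99/2, d(L,OY)=26, d(OY,PZ)=75/4
iteration 3: select E,OY (d=27/2); attach at lengths (27/4, 17/4); label the merged cluster EOY
  updated: d(EOY,F)=134/3, d(EOY,J)=122/3, d(EOY,L)=29, d(EOY,PZ)=67/3
iteration 4: select EOY,PZ (d=67/3); attach at lengths (53/12, 55/6); label the merged cluster EOPYZ
  updated: d(EOPYZ,F)=45, d(EOPYZ,J)=221/5, d(EOPYZ,L)=158/5
iteration 5: select F,J (d=25); attach at lengths (25/2, 25/2); label the merged cluster FJ
  updated: d(EOPYZ,FJ)=223/5, d(FJ,L)=63/2
iteration 6: select FJ,L (d=63/2); attach at lengths (13/4, 63/4); label the merged cluster FJL
  updated: d(EOPYZ,FJL)=604/15
iteration 7: select EOPYZ,FJL (d=604/15); attach at lengths (269/30, 263/60); label the merged cluster EFJLOPYZ
final tree: (((E:27/4,(O:5/2,Y:5/2):17/4):53/12,(P:2,Z:2):55/6):269/30,((F:25/2,J:25/2):13/4,L:63/4):263/60)
total length: 1364/15

1364/15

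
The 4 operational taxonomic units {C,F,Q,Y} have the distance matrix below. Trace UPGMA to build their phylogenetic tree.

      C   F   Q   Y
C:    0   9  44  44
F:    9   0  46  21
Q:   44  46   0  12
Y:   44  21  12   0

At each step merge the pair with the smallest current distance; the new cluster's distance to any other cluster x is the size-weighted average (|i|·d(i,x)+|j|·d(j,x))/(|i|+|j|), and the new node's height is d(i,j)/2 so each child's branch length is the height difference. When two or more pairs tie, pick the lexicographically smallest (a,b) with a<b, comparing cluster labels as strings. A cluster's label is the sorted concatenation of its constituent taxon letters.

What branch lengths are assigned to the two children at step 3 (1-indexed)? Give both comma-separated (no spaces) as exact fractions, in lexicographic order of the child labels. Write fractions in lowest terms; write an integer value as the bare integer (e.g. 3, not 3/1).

119/8,107/8

iteration 1: select C,F (d=9); attach at lengths (9/2, 9/2); label the merged cluster CF
  updated: d(CF,Q)=45, d(CF,Y)=65/2
iteration 2: select Q,Y (d=12); attach at lengths (6, 6); label the merged cluster QY
  updated: d(CF,QY)=155/4
iteration 3: select CF,QY (d=155/4); attach at lengths (119/8, 107/8); label the merged cluster CFQY
final tree: ((C:9/2,F:9/2):119/8,(Q:6,Y:6):107/8)
total length: 197/4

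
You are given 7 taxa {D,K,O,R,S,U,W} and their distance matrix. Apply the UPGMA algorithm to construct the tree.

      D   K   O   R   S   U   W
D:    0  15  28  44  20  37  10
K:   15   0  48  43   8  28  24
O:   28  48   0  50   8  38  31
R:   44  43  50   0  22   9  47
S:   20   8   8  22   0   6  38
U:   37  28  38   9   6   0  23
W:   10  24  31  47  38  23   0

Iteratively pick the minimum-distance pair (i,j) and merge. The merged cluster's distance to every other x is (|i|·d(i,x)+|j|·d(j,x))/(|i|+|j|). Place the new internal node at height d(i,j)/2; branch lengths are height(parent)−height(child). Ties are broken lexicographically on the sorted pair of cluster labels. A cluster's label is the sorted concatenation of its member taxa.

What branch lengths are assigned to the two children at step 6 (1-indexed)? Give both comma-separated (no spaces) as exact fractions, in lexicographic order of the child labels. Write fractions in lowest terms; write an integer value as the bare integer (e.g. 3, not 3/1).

1. join S+U (d=6) ⇒ SU; edges |S|=3, |U|=3
  updated: d(D,SU)=57/2, d(K,SU)=18, d(O,SU)=23, d(R,SU)=31/2, d(SU,W)=61/2
2. join D+W (d=10) ⇒ DW; edges |D|=5, |W|=5
  updated: d(DW,K)=39/2, d(DW,O)=59/2, d(DW,R)=91/2, d(DW,SU)=59/2
3. join R+SU (d=31/2) ⇒ RSU; edges |R|=31/4, |SU|=19/4
  updated: d(DW,RSU)=209/6, d(K,RSU)=79/3, d(O,RSU)=32
4. join DW+K (d=39/2) ⇒ DKW; edges |DW|=19/4, |K|=39/4
  updated: d(DKW,O)=107/3, d(DKW,RSU)=32
5. join DKW+RSU (d=32) ⇒ DKRSUW; edges |DKW|=25/4, |RSU|=33/4
  updated: d(DKRSUW,O)=203/6
6. join DKRSUW+O (d=203/6) ⇒ DKORSUW; edges |DKRSUW|=11/12, |O|=203/12
final tree: ((((D:5,W:5):19/4,K:39/4):25/4,(R:31/4,(S:3,U:3):19/4):33/4):11/12,O:203/12)
total length: 226/3

11/12,203/12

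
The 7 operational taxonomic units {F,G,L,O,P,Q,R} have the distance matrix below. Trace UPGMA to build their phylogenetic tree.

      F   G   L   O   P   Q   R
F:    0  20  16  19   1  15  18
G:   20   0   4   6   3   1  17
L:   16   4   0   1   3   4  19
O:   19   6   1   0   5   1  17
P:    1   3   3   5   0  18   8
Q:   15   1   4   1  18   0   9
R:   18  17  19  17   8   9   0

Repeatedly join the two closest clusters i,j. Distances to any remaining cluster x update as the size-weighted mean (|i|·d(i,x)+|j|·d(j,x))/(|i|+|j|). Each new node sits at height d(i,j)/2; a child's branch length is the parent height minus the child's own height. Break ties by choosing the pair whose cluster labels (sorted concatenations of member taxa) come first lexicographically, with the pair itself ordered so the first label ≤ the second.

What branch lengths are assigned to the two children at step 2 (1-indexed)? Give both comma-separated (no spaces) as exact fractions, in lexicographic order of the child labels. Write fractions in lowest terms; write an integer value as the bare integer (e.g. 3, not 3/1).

1/2,1/2

iteration 1: select F,P (d=1); attach at lengths (1/2, 1/2); label the merged cluster FP
  updated: d(FP,G)=23/2, d(FP,L)=19/2, d(FP,O)=12, d(FP,Q)=33/2, d(FP,R)=13
iteration 2: select G,Q (d=1); attach at lengths (1/2, 1/2); label the merged cluster GQ
  updated: d(FP,GQ)=14, d(GQ,L)=4, d(GQ,O)=7/2, d(GQ,R)=13
iteration 3: select L,O (d=1); attach at lengths (1/2, 1/2); label the merged cluster LO
  updated: d(FP,LO)=43/4, d(GQ,LO)=15/4, d(LO,R)=18
iteration 4: select GQ,LO (d=15/4); attach at lengths (11/8, 11/8); label the merged cluster GLOQ
  updated: d(FP,GLOQ)=99/8, d(GLOQ,R)=31/2
iteration 5: select FP,GLOQ (d=99/8); attach at lengths (91/16, 69/16); label the merged cluster FGLOPQ
  updated: d(FGLOPQ,R)=44/3
iteration 6: select FGLOPQ,R (d=44/3); attach at lengths (55/48, 22/3); label the merged cluster FGLOPQR
final tree: (((F:1/2,P:1/2):91/16,((G:1/2,Q:1/2):11/8,(L:1/2,O:1/2):11/8):69/16):55/48,R:22/3)
total length: 1163/48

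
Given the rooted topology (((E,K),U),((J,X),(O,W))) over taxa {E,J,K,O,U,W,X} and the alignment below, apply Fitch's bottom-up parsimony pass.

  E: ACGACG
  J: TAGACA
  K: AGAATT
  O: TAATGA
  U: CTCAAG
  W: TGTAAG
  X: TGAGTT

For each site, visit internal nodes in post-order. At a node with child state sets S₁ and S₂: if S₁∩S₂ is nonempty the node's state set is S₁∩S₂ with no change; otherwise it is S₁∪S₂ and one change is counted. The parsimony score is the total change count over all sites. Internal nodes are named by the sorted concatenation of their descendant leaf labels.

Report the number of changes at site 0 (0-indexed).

site 0, node EK: E={A} ∩ K={A} → {A} (+0)
site 0, node EKU: EK={A} ∪ U={C} → {A,C} (+1)
site 0, node JX: J={T} ∩ X={T} → {T} (+0)
site 0, node OW: O={T} ∩ W={T} → {T} (+0)
site 0, node JOWX: JX={T} ∩ OW={T} → {T} (+0)
site 0, node EJKOUWX: EKU={A,C} ∪ JOWX={T} → {A,C,T} (+1)
site 1, node EK: E={C} ∪ K={G} → {C,G} (+1)
site 1, node EKU: EK={C,G} ∪ U={T} → {C,G,T} (+1)
site 1, node JX: J={A} ∪ X={G} → {A,G} (+1)
site 1, node OW: O={A} ∪ W={G} → {A,G} (+1)
site 1, node JOWX: JX={A,G} ∩ OW={A,G} → {A,G} (+0)
site 1, node EJKOUWX: EKU={C,G,T} ∩ JOWX={A,G} → {G} (+0)
site 2, node EK: E={G} ∪ K={A} → {A,G} (+1)
site 2, node EKU: EK={A,G} ∪ U={C} → {A,C,G} (+1)
site 2, node JX: J={G} ∪ X={A} → {A,G} (+1)
site 2, node OW: O={A} ∪ W={T} → {A,T} (+1)
site 2, node JOWX: JX={A,G} ∩ OW={A,T} → {A} (+0)
site 2, node EJKOUWX: EKU={A,C,G} ∩ JOWX={A} → {A} (+0)
site 3, node EK: E={A} ∩ K={A} → {A} (+0)
site 3, node EKU: EK={A} ∩ U={A} → {A} (+0)
site 3, node JX: J={A} ∪ X={G} → {A,G} (+1)
site 3, node OW: O={T} ∪ W={A} → {A,T} (+1)
site 3, node JOWX: JX={A,G} ∩ OW={A,T} → {A} (+0)
site 3, node EJKOUWX: EKU={A} ∩ JOWX={A} → {A} (+0)
site 4, node EK: E={C} ∪ K={T} → {C,T} (+1)
site 4, node EKU: EK={C,T} ∪ U={A} → {A,C,T} (+1)
site 4, node JX: J={C} ∪ X={T} → {C,T} (+1)
site 4, node OW: O={G} ∪ W={A} → {A,G} (+1)
site 4, node JOWX: JX={C,T} ∪ OW={A,G} → {A,C,G,T} (+1)
site 4, node EJKOUWX: EKU={A,C,T} ∩ JOWX={A,C,G,T} → {A,C,T} (+0)
site 5, node EK: E={G} ∪ K={T} → {G,T} (+1)
site 5, node EKU: EK={G,T} ∩ U={G} → {G} (+0)
site 5, node JX: J={A} ∪ X={T} → {A,T} (+1)
site 5, node OW: O={A} ∪ W={G} → {A,G} (+1)
site 5, node JOWX: JX={A,T} ∩ OW={A,G} → {A} (+0)
site 5, node EJKOUWX: EKU={G} ∪ JOWX={A} → {A,G} (+1)
per-site changes: [2, 4, 4, 2, 5, 4]; total = 21

2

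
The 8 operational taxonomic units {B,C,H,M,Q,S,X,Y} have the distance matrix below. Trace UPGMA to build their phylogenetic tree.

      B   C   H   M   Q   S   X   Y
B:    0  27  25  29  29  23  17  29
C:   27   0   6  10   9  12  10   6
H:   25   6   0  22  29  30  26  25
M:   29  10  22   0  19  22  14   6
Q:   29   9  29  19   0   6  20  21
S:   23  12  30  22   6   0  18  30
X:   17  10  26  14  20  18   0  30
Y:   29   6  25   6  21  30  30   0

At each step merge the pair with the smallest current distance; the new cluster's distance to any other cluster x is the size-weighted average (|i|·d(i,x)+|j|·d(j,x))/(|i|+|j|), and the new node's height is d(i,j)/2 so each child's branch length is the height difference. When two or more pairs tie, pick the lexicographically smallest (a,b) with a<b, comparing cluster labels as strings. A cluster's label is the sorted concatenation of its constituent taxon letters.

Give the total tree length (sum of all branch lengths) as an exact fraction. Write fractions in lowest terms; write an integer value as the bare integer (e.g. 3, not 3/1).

1427/24

step 1: merge (C,H) at d=6; branch lengths C→3, H→3; new cluster CH
  updated: d(B,CH)=26, d(CH,M)=16, d(CH,Q)=19, d(CH,S)=21, d(CH,X)=18, d(CH,Y)=31/2
step 2: merge (M,Y) at d=6; branch lengths M→3, Y→3; new cluster MY
  updated: d(B,MY)=29, d(CH,MY)=63/4, d(MY,Q)=20, d(MY,S)=26, d(MY,X)=22
step 3: merge (Q,S) at d=6; branch lengths Q→3, S→3; new cluster QS
  updated: d(B,QS)=26, d(CH,QS)=20, d(MY,QS)=23, d(QS,X)=19
step 4: merge (CH,MY) at d=63/4; branch lengths CH→39/8, MY→39/8; new cluster CHMY
  updated: d(B,CHMY)=55/2, d(CHMY,QS)=43/2, d(CHMY,X)=20
step 5: merge (B,X) at d=17; branch lengths B→17/2, X→17/2; new cluster BX
  updated: d(BX,CHMY)=95/4, d(BX,QS)=45/2
step 6: merge (CHMY,QS) at d=43/2; branch lengths CHMY→23/8, QS→31/4; new cluster CHMQSY
  updated: d(BX,CHMQSY)=70/3
step 7: merge (BX,CHMQSY) at d=70/3; branch lengths BX→19/6, CHMQSY→11/12; new cluster BCHMQSXY
final tree: ((B:17/2,X:17/2):19/6,(((C:3,H:3):39/8,(M:3,Y:3):39/8):23/8,(Q:3,S:3):31/4):11/12)
total length: 1427/24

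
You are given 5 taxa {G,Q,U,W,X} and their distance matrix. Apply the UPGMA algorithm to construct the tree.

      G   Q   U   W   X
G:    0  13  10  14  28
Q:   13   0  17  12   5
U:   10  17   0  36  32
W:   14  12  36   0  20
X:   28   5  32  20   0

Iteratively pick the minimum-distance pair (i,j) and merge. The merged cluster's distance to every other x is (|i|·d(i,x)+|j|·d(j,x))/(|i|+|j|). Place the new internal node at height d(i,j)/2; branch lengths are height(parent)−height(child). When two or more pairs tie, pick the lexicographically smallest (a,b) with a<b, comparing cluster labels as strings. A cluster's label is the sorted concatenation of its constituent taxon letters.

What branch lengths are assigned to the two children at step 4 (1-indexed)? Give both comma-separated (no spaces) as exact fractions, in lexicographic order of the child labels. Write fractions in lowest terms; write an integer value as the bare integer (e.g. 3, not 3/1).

1. join Q+X (d=5) ⇒ QX; edges |Q|=5/2, |X|=5/2
  updated: d(G,QX)=41/2, d(QX,U)=49/2, d(QX,W)=16
2. join G+U (d=10) ⇒ GU; edges |G|=5, |U|=5
  updated: d(GU,QX)=45/2, d(GU,W)=25
3. join QX+W (d=16) ⇒ QWX; edges |QX|=11/2, |W|=8
  updated: d(GU,QWX)=70/3
4. join GU+QWX (d=70/3) ⇒ GQUWX; edges |GU|=20/3, |QWX|=11/3
final tree: ((G:5,U:5):20/3,((Q:5/2,X:5/2):11/2,W:8):11/3)
total length: 233/6

20/3,11/3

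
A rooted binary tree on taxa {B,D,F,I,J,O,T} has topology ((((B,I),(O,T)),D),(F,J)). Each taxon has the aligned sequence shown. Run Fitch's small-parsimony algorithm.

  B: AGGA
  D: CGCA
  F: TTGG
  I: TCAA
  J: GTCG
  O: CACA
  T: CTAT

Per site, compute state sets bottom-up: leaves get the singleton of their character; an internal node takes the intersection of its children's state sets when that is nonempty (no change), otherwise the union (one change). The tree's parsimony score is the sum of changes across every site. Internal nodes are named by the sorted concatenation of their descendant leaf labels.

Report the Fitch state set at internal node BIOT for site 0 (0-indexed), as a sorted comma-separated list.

A,C,T

BI@0: {A} ∪ {T} = {A,T} (union, +1)
OT@0: {C} ∩ {C} = {C} (intersection, +0)
BIOT@0: {A,T} ∪ {C} = {A,C,T} (union, +1)
BDIOT@0: {A,C,T} ∩ {C} = {C} (intersection, +0)
FJ@0: {T} ∪ {G} = {G,T} (union, +1)
BDFIJOT@0: {C} ∪ {G,T} = {C,G,T} (union, +1)
BI@1: {G} ∪ {C} = {C,G} (union, +1)
OT@1: {A} ∪ {T} = {A,T} (union, +1)
BIOT@1: {C,G} ∪ {A,T} = {A,C,G,T} (union, +1)
BDIOT@1: {A,C,G,T} ∩ {G} = {G} (intersection, +0)
FJ@1: {T} ∩ {T} = {T} (intersection, +0)
BDFIJOT@1: {G} ∪ {T} = {G,T} (union, +1)
BI@2: {G} ∪ {A} = {A,G} (union, +1)
OT@2: {C} ∪ {A} = {A,C} (union, +1)
BIOT@2: {A,G} ∩ {A,C} = {A} (intersection, +0)
BDIOT@2: {A} ∪ {C} = {A,C} (union, +1)
FJ@2: {G} ∪ {C} = {C,G} (union, +1)
BDFIJOT@2: {A,C} ∩ {C,G} = {C} (intersection, +0)
BI@3: {A} ∩ {A} = {A} (intersection, +0)
OT@3: {A} ∪ {T} = {A,T} (union, +1)
BIOT@3: {A} ∩ {A,T} = {A} (intersection, +0)
BDIOT@3: {A} ∩ {A} = {A} (intersection, +0)
FJ@3: {G} ∩ {G} = {G} (intersection, +0)
BDFIJOT@3: {A} ∪ {G} = {A,G} (union, +1)
per-site changes: [4, 4, 4, 2]; total = 14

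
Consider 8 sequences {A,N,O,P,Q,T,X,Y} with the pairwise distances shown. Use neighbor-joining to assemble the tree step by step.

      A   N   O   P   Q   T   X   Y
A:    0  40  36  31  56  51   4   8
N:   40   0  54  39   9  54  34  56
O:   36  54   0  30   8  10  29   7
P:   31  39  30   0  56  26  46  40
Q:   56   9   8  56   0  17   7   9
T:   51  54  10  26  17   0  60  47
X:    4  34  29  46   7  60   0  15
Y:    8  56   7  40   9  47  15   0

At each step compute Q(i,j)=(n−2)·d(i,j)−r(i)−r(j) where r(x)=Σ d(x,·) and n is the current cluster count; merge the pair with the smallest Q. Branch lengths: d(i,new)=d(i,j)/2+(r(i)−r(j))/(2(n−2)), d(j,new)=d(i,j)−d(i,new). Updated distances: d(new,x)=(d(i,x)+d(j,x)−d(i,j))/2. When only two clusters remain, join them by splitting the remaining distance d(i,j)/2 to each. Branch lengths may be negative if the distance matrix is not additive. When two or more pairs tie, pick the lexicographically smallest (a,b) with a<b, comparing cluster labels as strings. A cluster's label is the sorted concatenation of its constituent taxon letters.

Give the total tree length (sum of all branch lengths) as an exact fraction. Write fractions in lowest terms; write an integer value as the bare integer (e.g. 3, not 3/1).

1381/16

step 1: merge (A,X) at d=4, Q=-397; branch lengths A→55/12, X→-7/12; new cluster AX
  updated: d(AX,N)=35, d(AX,O)=61/2, d(AX,P)=73/2, d(AX,Q)=59/2, d(AX,T)=107/2, d(AX,Y)=19/2
step 2: merge (N,Q) at d=9, Q=-661/2; branch lengths N→327/20, Q→-147/20; new cluster NQ
  updated: d(AX,NQ)=111/4, d(NQ,O)=53/2, d(NQ,P)=43, d(NQ,T)=31, d(NQ,Y)=28
step 3: merge (AX,Y) at d=19/2, Q=-1005/4; branch lengths AX→257/32, Y→47/32; new cluster AXY
  updated: d(AXY,NQ)=185/8, d(AXY,O)=14, d(AXY,P)=67/2, d(AXY,T)=91/2
step 4: merge (AXY,NQ) at d=185/8, Q=-1363/8; branch lengths AXY→165/16, NQ→205/16; new cluster ANQXY
  updated: d(ANQXY,O)=139/16, d(ANQXY,P)=427/16, d(ANQXY,T)=427/16
step 5: merge (ANQXY,O) at d=139/16, Q=-747/8; branch lengths ANQXY→123/16, O→1; new cluster ANOQXY
  updated: d(ANOQXY,P)=24, d(ANOQXY,T)=14
step 6: merge (ANOQXY,P) at d=24, Q=-64; branch lengths ANOQXY→6, P→18; new cluster ANOPQXY
  updated: d(ANOPQXY,T)=8
step 7: merge (ANOPQXY,T) at d=8; branch lengths ANOPQXY→4, T→4; new cluster ANOPQTXY
final tree: ((((((A:55/12,X:-7/12):257/32,Y:47/32):165/16,(N:327/20,Q:-147/20):205/16):123/16,O:1):6,P:18):4,T:4)
total length: 1381/16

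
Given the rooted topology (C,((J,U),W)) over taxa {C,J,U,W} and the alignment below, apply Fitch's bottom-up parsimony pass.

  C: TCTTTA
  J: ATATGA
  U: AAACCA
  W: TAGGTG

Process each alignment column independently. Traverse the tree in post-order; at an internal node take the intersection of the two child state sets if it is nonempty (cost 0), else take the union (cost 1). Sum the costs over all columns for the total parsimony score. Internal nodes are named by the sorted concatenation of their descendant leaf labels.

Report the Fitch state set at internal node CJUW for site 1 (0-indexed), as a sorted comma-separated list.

A,C

[col 0] JU: children J:{A}, U:{A} ∩→ {A}; cost 0
[col 0] JUW: children JU:{A}, W:{T} ∪→ {A,T}; cost 1
[col 0] CJUW: children C:{T}, JUW:{A,T} ∩→ {T}; cost 0
[col 1] JU: children J:{T}, U:{A} ∪→ {A,T}; cost 1
[col 1] JUW: children JU:{A,T}, W:{A} ∩→ {A}; cost 0
[col 1] CJUW: children C:{C}, JUW:{A} ∪→ {A,C}; cost 1
[col 2] JU: children J:{A}, U:{A} ∩→ {A}; cost 0
[col 2] JUW: children JU:{A}, W:{G} ∪→ {A,G}; cost 1
[col 2] CJUW: children C:{T}, JUW:{A,G} ∪→ {A,G,T}; cost 1
[col 3] JU: children J:{T}, U:{C} ∪→ {C,T}; cost 1
[col 3] JUW: children JU:{C,T}, W:{G} ∪→ {C,G,T}; cost 1
[col 3] CJUW: children C:{T}, JUW:{C,G,T} ∩→ {T}; cost 0
[col 4] JU: children J:{G}, U:{C} ∪→ {C,G}; cost 1
[col 4] JUW: children JU:{C,G}, W:{T} ∪→ {C,G,T}; cost 1
[col 4] CJUW: children C:{T}, JUW:{C,G,T} ∩→ {T}; cost 0
[col 5] JU: children J:{A}, U:{A} ∩→ {A}; cost 0
[col 5] JUW: children JU:{A}, W:{G} ∪→ {A,G}; cost 1
[col 5] CJUW: children C:{A}, JUW:{A,G} ∩→ {A}; cost 0
per-site changes: [1, 2, 2, 2, 2, 1]; total = 10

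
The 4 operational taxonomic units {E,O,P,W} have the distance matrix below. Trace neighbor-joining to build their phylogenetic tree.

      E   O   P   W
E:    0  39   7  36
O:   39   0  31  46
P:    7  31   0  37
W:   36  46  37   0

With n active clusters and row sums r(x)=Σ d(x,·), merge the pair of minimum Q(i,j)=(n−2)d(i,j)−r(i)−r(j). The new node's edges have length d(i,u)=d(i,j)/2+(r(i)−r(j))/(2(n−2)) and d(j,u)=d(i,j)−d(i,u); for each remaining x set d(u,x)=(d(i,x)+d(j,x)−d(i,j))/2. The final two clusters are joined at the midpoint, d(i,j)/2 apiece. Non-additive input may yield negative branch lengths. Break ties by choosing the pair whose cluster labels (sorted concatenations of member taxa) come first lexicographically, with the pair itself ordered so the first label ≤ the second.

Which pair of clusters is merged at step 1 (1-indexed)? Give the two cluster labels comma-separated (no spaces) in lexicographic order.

E,P

iteration 1: select E,P (d=7, Q=-143); attach at lengths (21/4, 7/4); label the merged cluster EP
  updated: d(EP,O)=63/2, d(EP,W)=33
iteration 2: select EP,O (d=63/2, Q=-221/2); attach at lengths (37/4, 89/4); label the merged cluster EOP
  updated: d(EOP,W)=95/4
iteration 3: select EOP,W (d=95/4); attach at lengths (95/8, 95/8); label the merged cluster EOPW
final tree: (((E:21/4,P:7/4):37/4,O:89/4):95/8,W:95/8)
total length: 249/4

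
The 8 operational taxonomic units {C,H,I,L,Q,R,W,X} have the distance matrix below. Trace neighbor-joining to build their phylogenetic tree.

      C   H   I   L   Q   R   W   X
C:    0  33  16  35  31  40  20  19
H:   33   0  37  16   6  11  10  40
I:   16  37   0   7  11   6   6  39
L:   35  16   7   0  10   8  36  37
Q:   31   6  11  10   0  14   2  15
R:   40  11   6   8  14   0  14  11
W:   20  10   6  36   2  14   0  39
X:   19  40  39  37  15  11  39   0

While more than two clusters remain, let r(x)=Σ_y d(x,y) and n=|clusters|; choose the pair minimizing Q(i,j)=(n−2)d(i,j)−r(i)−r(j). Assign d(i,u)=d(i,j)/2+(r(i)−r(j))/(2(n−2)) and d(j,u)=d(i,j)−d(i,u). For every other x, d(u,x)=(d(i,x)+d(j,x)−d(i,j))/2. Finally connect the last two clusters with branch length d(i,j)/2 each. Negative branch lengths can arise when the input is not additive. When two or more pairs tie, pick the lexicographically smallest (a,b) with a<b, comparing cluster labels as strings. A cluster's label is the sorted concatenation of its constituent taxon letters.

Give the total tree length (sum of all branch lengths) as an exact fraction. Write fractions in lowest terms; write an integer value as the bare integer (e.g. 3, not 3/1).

1901/32

step 1: merge (C,X) at d=19, Q=-280; branch lengths C→9, X→10; new cluster CX
  updated: d(CX,H)=27, d(CX,I)=18, d(CX,L)=53/2, d(CX,Q)=27/2, d(CX,R)=16, d(CX,W)=20
step 2: merge (I,L) at d=7, Q=-307/2; branch lengths I→33/20, L→107/20; new cluster IL
  updated: d(CX,IL)=75/4, d(H,IL)=23, d(IL,Q)=7, d(IL,R)=7/2, d(IL,W)=35/2
step 3: merge (IL,R) at d=7/2, Q=-457/4; branch lengths IL→101/32, R→11/32; new cluster ILR
  updated: d(CX,ILR)=125/8, d(H,ILR)=61/4, d(ILR,Q)=35/4, d(ILR,W)=14
step 4: merge (CX,ILR) at d=125/8, Q=-663/8; branch lengths CX→185/16, ILR→65/16; new cluster CILRX
  updated: d(CILRX,H)=213/16, d(CILRX,Q)=53/16, d(CILRX,W)=147/16
step 5: merge (CILRX,Q) at d=53/16, Q=-61/2; branch lengths CILRX→169/32, Q→-63/32; new cluster CILQRX
  updated: d(CILQRX,H)=8, d(CILQRX,W)=63/16
step 6: merge (CILQRX,H) at d=8, Q=-351/16; branch lengths CILQRX→31/32, H→225/32; new cluster CHILQRX
  updated: d(CHILQRX,W)=95/32
step 7: merge (CHILQRX,W) at d=95/32; branch lengths CHILQRX→95/64, W→95/64; new cluster CHILQRWX
final tree: (((((C:9,X:10):185/16,((I:33/20,L:107/20):101/32,R:11/32):65/16):169/32,Q:-63/32):31/32,H:225/32):95/64,W:95/64)
total length: 1901/32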